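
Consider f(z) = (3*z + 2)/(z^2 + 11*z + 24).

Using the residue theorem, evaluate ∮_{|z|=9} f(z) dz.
6*I*pi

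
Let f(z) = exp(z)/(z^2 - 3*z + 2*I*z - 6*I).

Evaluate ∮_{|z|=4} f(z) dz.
pi*(-4/13 - 6*I/13)*exp(-2*I) + pi*(4/13 + 6*I/13)*exp(3)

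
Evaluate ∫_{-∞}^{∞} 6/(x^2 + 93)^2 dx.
Let f(z) = 6/(z^2 + 93)^2. The denominator has no real zeros and deg Q - deg P = 4 ≥ 2, so the integral of f over the upper semicircle |z| = R tends to 0 as R → ∞. Closing the contour in the upper half-plane,
  ∫_{-∞}^{∞} f(x) dx = 2πi · Σ Res(f, z_k)  over the poles with Im z_k > 0.

Zeros of the denominator: z^2 + 93 = 0 gives z = ±sqrt(93)*I.
Upper half-plane: z = sqrt(93)*I (a pole of order 2).

Write f(z) = g(z)/(z - sqrt(93)*I)^2 with g(z) = 6/(z + sqrt(93)*I)^2. For a double pole, Res(f, z₀) = g'(z₀):
  g'(z) = -12/(z + sqrt(93)*I)^3
  Res(f, sqrt(93)*I) = g'(sqrt(93)*I) = -sqrt(93)*I/5766

∫_{-∞}^{∞} f(x) dx = 2πi · (-sqrt(93)*I/5766) = sqrt(93)*pi/2883

Final answer: sqrt(93)*pi/2883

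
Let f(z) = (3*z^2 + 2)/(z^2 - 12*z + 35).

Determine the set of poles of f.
The singularities of f are the zeros of the denominator. Factoring,
  z^2 - 12*z + 35 = (z - 5)*(z - 7)
so the candidates are z = 5, z = 7.

Check the numerator P(z) = 3*z^2 + 2 at each one:
  P(5) = 77 ≠ 0, so z = 5 is a (simple) pole.
  P(7) = 149 ≠ 0, so z = 7 is a (simple) pole.

Poles of f: {5, 7}

Final answer: {5, 7}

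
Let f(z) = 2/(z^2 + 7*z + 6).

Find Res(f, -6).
Write f(z) = P(z)/Q(z) with P(z) = 2 and Q(z) = z^2 + 7*z + 6.
The denominator factors as Q(z) = (z + 6)*(z + 1), so z = -6 is a simple zero of Q and P is analytic there; z = -6 is therefore a simple pole and
  Res(f, z₀) = P(z₀)/Q'(z₀).

Q'(z) = 2*z + 7, so Q'(-6) = -5.
P(-6) = 2.

Res(f, -6) = (2)/(-5) = -2/5

Final answer: -2/5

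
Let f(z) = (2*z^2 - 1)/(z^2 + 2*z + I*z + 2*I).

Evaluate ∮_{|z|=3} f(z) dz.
By the residue theorem, ∮_C f(z) dz = 2πi · (sum of the residues of f at the poles inside |z| = 3).

The denominator factors as (z + I)*(z + 2), so the singularities of f are simple poles at z = -I, z = -2.
  |-I|² = 1 < 9 = 3², so this pole is inside the contour.
  |-2|² = 4 < 9 = 3², so this pole is inside the contour.

With P(z) = 2*z^2 - 1 and Q(z) = z^2 + 2*z + I*z + 2*I, each pole is simple, so Res(f, z₀) = P(z₀)/Q'(z₀) with Q'(z) = 2*z + 2 + I.
  Res(f, -I) = P(-I)/Q'(-I) = (-3)/(2 - I) = -6/5 - 3*I/5
  Res(f, -2) = P(-2)/Q'(-2) = (7)/(-2 + I) = -14/5 - 7*I/5

Sum of residues inside C: -4 - 2*I
∮_C f(z) dz = 2πi · (-4 - 2*I) = pi*(4 - 8*I)

Final answer: pi*(4 - 8*I)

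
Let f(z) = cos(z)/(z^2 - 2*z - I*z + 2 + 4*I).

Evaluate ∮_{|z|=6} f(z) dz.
pi*(6/13 - 4*I/13)*cosh(2) + pi*(-6/13 + 4*I/13)*cos(2 - I)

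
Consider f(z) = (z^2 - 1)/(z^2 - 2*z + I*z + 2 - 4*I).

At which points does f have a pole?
{-2*I, 2 + I}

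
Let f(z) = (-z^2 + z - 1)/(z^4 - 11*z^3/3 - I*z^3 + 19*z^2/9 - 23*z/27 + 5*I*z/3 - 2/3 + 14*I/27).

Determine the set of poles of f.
The singularities of f are the zeros of the denominator. Factoring,
  z^4 - 11*z^3/3 - I*z^3 + 19*z^2/9 - 23*z/27 + 5*I*z/3 - 2/3 + 14*I/27 = (z - 1 - 2*I/3)*(z + 1/3)*(z + 2*I/3)*(z - 3 - I)
so the candidates are z = 1 + 2*I/3, z = -1/3, z = -2*I/3, z = 3 + I.

Check the numerator P(z) = -z^2 + z - 1 at each one:
  P(1 + 2*I/3) = -5/9 - 2*I/3 ≠ 0, so z = 1 + 2*I/3 is a (simple) pole.
  P(-1/3) = -13/9 ≠ 0, so z = -1/3 is a (simple) pole.
  P(-2*I/3) = -5/9 - 2*I/3 ≠ 0, so z = -2*I/3 is a (simple) pole.
  P(3 + I) = -6 - 5*I ≠ 0, so z = 3 + I is a (simple) pole.

Poles of f: {-1/3, -2*I/3, 1 + 2*I/3, 3 + I}

Final answer: {-1/3, -2*I/3, 1 + 2*I/3, 3 + I}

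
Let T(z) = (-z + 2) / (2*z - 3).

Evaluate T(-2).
Substitute z = -2:
  numerator:   -(-2) + 2 = 4
  denominator: 2*(-2) - 3 = -7
T(-2) = (4)/(-7) = -4/7

Final answer: -4/7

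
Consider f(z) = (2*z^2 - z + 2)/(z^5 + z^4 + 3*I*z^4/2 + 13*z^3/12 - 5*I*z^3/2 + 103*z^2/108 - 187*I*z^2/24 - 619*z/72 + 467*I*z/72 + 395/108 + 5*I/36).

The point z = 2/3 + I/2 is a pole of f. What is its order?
3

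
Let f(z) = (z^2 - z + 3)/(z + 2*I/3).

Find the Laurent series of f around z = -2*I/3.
(23/9 + 2*I/3)/(z + 2*I/3) - 1 - 4*I/3 + (z + 2*I/3)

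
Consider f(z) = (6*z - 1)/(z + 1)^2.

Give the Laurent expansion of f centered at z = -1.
Put w = z - (-1), i.e. z = w - 1. The denominator is w^2, so it suffices to rewrite the numerator in powers of w.

P(z) = 6*z - 1
P(w - 1) = -7 + 6*w

Dividing each term by w^2:
  f = -7/w^2 + 6/w

Substituting back w = z + 1:
  f(z) = -7/(z + 1)^2 + 6/(z + 1)

The series is finite because the numerator is a polynomial; the negative powers form the principal part, and the coefficient of 1/(z + 1) gives Res(f, -1) = 6.

Final answer: -7/(z + 1)^2 + 6/(z + 1)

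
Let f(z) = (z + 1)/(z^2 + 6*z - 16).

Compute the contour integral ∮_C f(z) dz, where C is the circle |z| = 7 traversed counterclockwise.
By the residue theorem, ∮_C f(z) dz = 2πi · (sum of the residues of f at the poles inside |z| = 7).

The denominator factors as (z - 2)*(z + 8), so the singularities of f are simple poles at z = 2, z = -8.
  |2|² = 4 < 49 = 7², so this pole is inside the contour.
  |-8|² = 64 > 49 = 7², so this pole is outside the contour.

With P(z) = z + 1 and Q(z) = z^2 + 6*z - 16, each pole is simple, so Res(f, z₀) = P(z₀)/Q'(z₀) with Q'(z) = 2*z + 6.
  Res(f, 2) = P(2)/Q'(2) = (3)/(10) = 3/10

∮_C f(z) dz = 2πi · (3/10) = 3*I*pi/5

Final answer: 3*I*pi/5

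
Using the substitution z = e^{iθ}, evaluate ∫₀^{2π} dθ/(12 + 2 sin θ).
sqrt(35)*pi/35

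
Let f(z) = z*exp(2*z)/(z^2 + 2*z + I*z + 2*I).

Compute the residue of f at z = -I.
(1/5 - 2*I/5)*exp(-2*I)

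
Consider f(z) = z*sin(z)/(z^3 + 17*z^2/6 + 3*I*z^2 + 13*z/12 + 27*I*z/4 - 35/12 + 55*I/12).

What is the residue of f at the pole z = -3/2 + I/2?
(-336/2509 + 582*I/2509)*sin(3/2 - I/2)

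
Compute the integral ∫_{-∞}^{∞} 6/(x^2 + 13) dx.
Let f(z) = 6/(z^2 + 13). The denominator has no real zeros and deg Q - deg P = 2 ≥ 2, so the integral of f over the upper semicircle |z| = R tends to 0 as R → ∞. Closing the contour in the upper half-plane,
  ∫_{-∞}^{∞} f(x) dx = 2πi · Σ Res(f, z_k)  over the poles with Im z_k > 0.

Zeros of the denominator: z^2 + 13 = 0 gives z = ±sqrt(13)*I.
Upper half-plane: z = sqrt(13)*I (simple).

Each pole is a simple zero of Q(z) = z^2 + 13, so Res(f, z₀) = P(z₀)/Q'(z₀) with P(z) = 6, Q'(z) = 2*z:
  Res(f, sqrt(13)*I) = (6)/(2*sqrt(13)*I) = -3*sqrt(13)*I/13

∫_{-∞}^{∞} f(x) dx = 2πi · (-3*sqrt(13)*I/13) = 6*sqrt(13)*pi/13

Final answer: 6*sqrt(13)*pi/13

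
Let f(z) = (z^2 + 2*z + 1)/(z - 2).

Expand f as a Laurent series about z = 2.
Put w = z - (2), i.e. z = w + 2. The denominator is w, so it suffices to rewrite the numerator in powers of w.

P(z) = z^2 + 2*z + 1
P(w + 2) = 9 + 6*w + w^2

Dividing each term by w:
  f = 9/w + 6 + w

Substituting back w = z - 2:
  f(z) = 9/(z - 2) + 6 + (z - 2)

The series is finite because the numerator is a polynomial; the negative powers form the principal part, and the coefficient of 1/(z - 2) gives Res(f, 2) = 9.

Final answer: 9/(z - 2) + 6 + (z - 2)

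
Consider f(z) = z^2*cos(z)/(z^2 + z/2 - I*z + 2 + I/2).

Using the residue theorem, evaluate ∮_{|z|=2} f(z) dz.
pi*(24/37 - 4*I/37)*cosh(1)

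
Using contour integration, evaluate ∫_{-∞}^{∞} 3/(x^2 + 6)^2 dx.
Let f(z) = 3/(z^2 + 6)^2. The denominator has no real zeros and deg Q - deg P = 4 ≥ 2, so the integral of f over the upper semicircle |z| = R tends to 0 as R → ∞. Closing the contour in the upper half-plane,
  ∫_{-∞}^{∞} f(x) dx = 2πi · Σ Res(f, z_k)  over the poles with Im z_k > 0.

Zeros of the denominator: z^2 + 6 = 0 gives z = ±sqrt(6)*I.
Upper half-plane: z = sqrt(6)*I (a pole of order 2).

Write f(z) = g(z)/(z - sqrt(6)*I)^2 with g(z) = 3/(z + sqrt(6)*I)^2. For a double pole, Res(f, z₀) = g'(z₀):
  g'(z) = -6/(z + sqrt(6)*I)^3
  Res(f, sqrt(6)*I) = g'(sqrt(6)*I) = -sqrt(6)*I/48

∫_{-∞}^{∞} f(x) dx = 2πi · (-sqrt(6)*I/48) = sqrt(6)*pi/24

Final answer: sqrt(6)*pi/24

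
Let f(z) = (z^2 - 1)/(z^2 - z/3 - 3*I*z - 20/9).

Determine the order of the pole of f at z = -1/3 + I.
1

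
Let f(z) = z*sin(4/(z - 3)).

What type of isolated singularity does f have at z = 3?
Let u = z - 3. Then
  sin(4/u) = Σ_{k≥0} (-1)^k (4)^(2k+1)/((2k+1)!·u^(2k+1)) = 4/u - 32/(3*u^3) + 128/(15*u^5) + ...
which has infinitely many negative powers of u, so sin(4/(z - 3)) has an essential singularity at z = 3.
The extra factor z is a nonzero polynomial; if the product had at most a pole at z = 3, dividing by that polynomial would leave sin(4/(z - 3)) with at most a pole too — contradiction. (Equivalently, the product's Laurent series still has infinitely many negative powers.)
So the singularity is essential.

Final answer: essential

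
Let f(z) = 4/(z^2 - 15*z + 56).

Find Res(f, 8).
Write f(z) = P(z)/Q(z) with P(z) = 4 and Q(z) = z^2 - 15*z + 56.
The denominator factors as Q(z) = (z - 8)*(z - 7), so z = 8 is a simple zero of Q and P is analytic there; z = 8 is therefore a simple pole and
  Res(f, z₀) = P(z₀)/Q'(z₀).

Q'(z) = 2*z - 15, so Q'(8) = 1.
P(8) = 4.

Res(f, 8) = (4)/(1) = 4

Final answer: 4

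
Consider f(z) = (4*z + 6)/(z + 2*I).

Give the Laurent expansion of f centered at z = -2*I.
(6 - 8*I)/(z + 2*I) + 4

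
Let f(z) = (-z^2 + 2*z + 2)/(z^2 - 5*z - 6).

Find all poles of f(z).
{-1, 6}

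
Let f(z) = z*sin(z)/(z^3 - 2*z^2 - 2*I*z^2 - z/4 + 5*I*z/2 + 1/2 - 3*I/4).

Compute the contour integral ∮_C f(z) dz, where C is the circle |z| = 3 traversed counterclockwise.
By the residue theorem, ∮_C f(z) dz = 2πi · (sum of the residues of f at the poles inside |z| = 3).

The denominator factors as (z - 1/2)*(z - 3/2 - I)*(z - I), so the singularities of f are simple poles at z = 1/2, z = 3/2 + I, z = I.
  |1/2|² = 1/4 < 9 = 3², so this pole is inside the contour.
  |3/2 + I|² = 13/4 < 9 = 3², so this pole is inside the contour.
  |I|² = 1 < 9 = 3², so this pole is inside the contour.

With P(z) = z*sin(z) and Q(z) = z^3 - 2*z^2 - 2*I*z^2 - z/4 + 5*I*z/2 + 1/2 - 3*I/4, each pole is simple, so Res(f, z₀) = P(z₀)/Q'(z₀) with Q'(z) = 3*z^2 - 4*z - 4*I*z - 1/4 + 5*I/2.
  Res(f, 1/2) = P(1/2)/Q'(1/2) = (sin(1/2)/2)/(-3/2 + I/2) = (-3/10 - I/10)*sin(1/2)
  Res(f, 3/2 + I) = P(3/2 + I)/Q'(3/2 + I) = ((3/2 + I)*sin(3/2 + I))/(3/2 + 3*I/2) = (5/6 - I/6)*sin(3/2 + I)
  Res(f, I) = P(I)/Q'(I) = (-sinh(1))/(3/4 - 3*I/2) = (-4/15 - 8*I/15)*sinh(1)

Sum of residues inside C: (-4/15 - 8*I/15)*sinh(1) + (5/6 - I/6)*sin(3/2 + I) + (-3/10 - I/10)*sin(1/2)
∮_C f(z) dz = 2πi · ((-4/15 - 8*I/15)*sinh(1) + (5/6 - I/6)*sin(3/2 + I) + (-3/10 - I/10)*sin(1/2)) = pi*(16/15 - 8*I/15)*sinh(1) + pi*(1/5 - 3*I/5)*sin(1/2) + pi*(1/3 + 5*I/3)*sin(3/2 + I)

Final answer: pi*(16/15 - 8*I/15)*sinh(1) + pi*(1/5 - 3*I/5)*sin(1/2) + pi*(1/3 + 5*I/3)*sin(3/2 + I)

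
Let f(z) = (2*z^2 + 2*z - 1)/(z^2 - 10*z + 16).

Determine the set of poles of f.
The singularities of f are the zeros of the denominator. Factoring,
  z^2 - 10*z + 16 = (z - 2)*(z - 8)
so the candidates are z = 2, z = 8.

Check the numerator P(z) = 2*z^2 + 2*z - 1 at each one:
  P(2) = 11 ≠ 0, so z = 2 is a (simple) pole.
  P(8) = 143 ≠ 0, so z = 8 is a (simple) pole.

Poles of f: {2, 8}

Final answer: {2, 8}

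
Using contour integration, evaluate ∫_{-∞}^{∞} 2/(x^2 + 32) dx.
Let f(z) = 2/(z^2 + 32). The denominator has no real zeros and deg Q - deg P = 2 ≥ 2, so the integral of f over the upper semicircle |z| = R tends to 0 as R → ∞. Closing the contour in the upper half-plane,
  ∫_{-∞}^{∞} f(x) dx = 2πi · Σ Res(f, z_k)  over the poles with Im z_k > 0.

Zeros of the denominator: z^2 + 32 = 0 gives z = ±4*sqrt(2)*I.
Upper half-plane: z = 4*sqrt(2)*I (simple).

Each pole is a simple zero of Q(z) = z^2 + 32, so Res(f, z₀) = P(z₀)/Q'(z₀) with P(z) = 2, Q'(z) = 2*z:
  Res(f, 4*sqrt(2)*I) = (2)/(8*sqrt(2)*I) = -sqrt(2)*I/8

∫_{-∞}^{∞} f(x) dx = 2πi · (-sqrt(2)*I/8) = sqrt(2)*pi/4

Final answer: sqrt(2)*pi/4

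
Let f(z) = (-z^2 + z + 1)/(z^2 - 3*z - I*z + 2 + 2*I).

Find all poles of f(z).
{1 + I, 2}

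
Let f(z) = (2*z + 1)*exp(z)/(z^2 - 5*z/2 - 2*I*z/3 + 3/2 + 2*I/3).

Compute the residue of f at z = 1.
Write f(z) = P(z)/Q(z) with P(z) = (2*z + 1)*exp(z) and Q(z) = z^2 - 5*z/2 - 2*I*z/3 + 3/2 + 2*I/3.
The denominator factors as Q(z) = (z - 3/2 - 2*I/3)*(z - 1), so z = 1 is a simple zero of Q and P is analytic there; z = 1 is therefore a simple pole and
  Res(f, z₀) = P(z₀)/Q'(z₀).

Q'(z) = 2*z - 5/2 - 2*I/3, so Q'(1) = -1/2 - 2*I/3.
P(1) = 3*exp(1).

Res(f, 1) = (3*exp(1))/(-1/2 - 2*I/3) = exp(1)*(-54/25 + 72*I/25)

Final answer: exp(1)*(-54/25 + 72*I/25)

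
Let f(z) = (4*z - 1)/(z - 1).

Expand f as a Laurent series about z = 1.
Put w = z - (1), i.e. z = w + 1. The denominator is w, so it suffices to rewrite the numerator in powers of w.

P(z) = 4*z - 1
P(w + 1) = 3 + 4*w

Dividing each term by w:
  f = 3/w + 4

Substituting back w = z - 1:
  f(z) = 3/(z - 1) + 4

The series is finite because the numerator is a polynomial; the negative powers form the principal part, and the coefficient of 1/(z - 1) gives Res(f, 1) = 3.

Final answer: 3/(z - 1) + 4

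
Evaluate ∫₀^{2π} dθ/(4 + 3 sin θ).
Call the integral J. The integrand is 2π-periodic and we integrate over a full period, so shifting θ does not change the value (θ → θ + π/2 turns sin θ into cos θ). Hence
  J = ∫₀^{2π} dθ/(4 + 3 cos θ).
Put z = e^{iθ}: then cos θ = (z + 1/z)/2, dθ = dz/(iz), and z runs once counterclockwise around |z| = 1:
  J = ∮_{|z|=1} 1/(4 + 3*(z + 1/z)/2) · dz/(iz) = (2/i) ∮_{|z|=1} dz/(3*z^2 + 8*z + 3).
The roots of 3*z^2 + 8*z + 3 are z = (-4 ± sqrt(4^2 - 3^2))/3, with sqrt(7) = sqrt(7); their product is 1, so only z₊ = -4/3 + sqrt(7)/3 lies inside the unit circle (z₋ = -4/3 - sqrt(7)/3 lies outside).
z₊ is a simple zero of q(z) = 3*z^2 + 8*z + 3, so Res(1/q, z₊) = 1/q'(z₊) with q'(z) = 6*z + 8; and q'(z₊) = 3*(z₊ - z₋) = 2*sqrt(7).
Therefore J = (2/i) · 2πi · 1/(2*sqrt(7)) = 2*pi/(sqrt(7)) = 2*sqrt(7)*pi/7

Final answer: 2*sqrt(7)*pi/7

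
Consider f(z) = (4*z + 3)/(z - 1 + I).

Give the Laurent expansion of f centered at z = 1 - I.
Put w = z - (1 - I), i.e. z = w + 1 - I. The denominator is w, so it suffices to rewrite the numerator in powers of w.

P(z) = 4*z + 3
P(w + 1 - I) = 7 - 4*I + 4*w

Dividing each term by w:
  f = (7 - 4*I)/w + 4

Substituting back w = z - 1 + I:
  f(z) = (7 - 4*I)/(z - 1 + I) + 4

The series is finite because the numerator is a polynomial; the negative powers form the principal part, and the coefficient of 1/(z - 1 + I) gives Res(f, 1 - I) = 7 - 4*I.

Final answer: (7 - 4*I)/(z - 1 + I) + 4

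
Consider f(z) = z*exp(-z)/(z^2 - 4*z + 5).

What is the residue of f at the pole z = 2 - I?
Write f(z) = P(z)/Q(z) with P(z) = z*exp(-z) and Q(z) = z^2 - 4*z + 5.
The denominator factors as Q(z) = (z - 2 - I)*(z - 2 + I), so z = 2 - I is a simple zero of Q and P is analytic there; z = 2 - I is therefore a simple pole and
  Res(f, z₀) = P(z₀)/Q'(z₀).

Q'(z) = 2*z - 4, so Q'(2 - I) = -2*I.
P(2 - I) = (2 - I)*exp(-2 + I).

Res(f, 2 - I) = ((2 - I)*exp(-2 + I))/(-2*I) = (1/2 + I)*exp(-2 + I)

Final answer: (1/2 + I)*exp(-2 + I)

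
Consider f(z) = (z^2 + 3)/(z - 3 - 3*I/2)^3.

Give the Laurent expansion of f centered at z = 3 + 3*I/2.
Put w = z - (3 + 3*I/2), i.e. z = w + 3 + 3*I/2. The denominator is w^3, so it suffices to rewrite the numerator in powers of w.

P(z) = z^2 + 3
P(w + 3 + 3*I/2) = 39/4 + 9*I + (6 + 3*I)*w + w^2

Dividing each term by w^3:
  f = (39/4 + 9*I)/w^3 + (6 + 3*I)/w^2 + 1/w

Substituting back w = z - 3 - 3*I/2:
  f(z) = (39/4 + 9*I)/(z - 3 - 3*I/2)^3 + (6 + 3*I)/(z - 3 - 3*I/2)^2 + 1/(z - 3 - 3*I/2)

The series is finite because the numerator is a polynomial; the negative powers form the principal part, and the coefficient of 1/(z - 3 - 3*I/2) gives Res(f, 3 + 3*I/2) = 1.

Final answer: (39/4 + 9*I)/(z - 3 - 3*I/2)^3 + (6 + 3*I)/(z - 3 - 3*I/2)^2 + 1/(z - 3 - 3*I/2)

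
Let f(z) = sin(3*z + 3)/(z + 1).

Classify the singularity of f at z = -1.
Let u = z + 1. The argument of sin is 3*z + 3 = 3u, so
  f = sin(3u)/u = ((3u) - (3u)^3/6 + ...)/u = 3 - (9/2)*u^2 + ...
The Laurent expansion about u = 0 has no negative powers; equivalently lim_{z→-1} f(z) = 3 exists and is finite.
So the singularity is removable.

Final answer: removable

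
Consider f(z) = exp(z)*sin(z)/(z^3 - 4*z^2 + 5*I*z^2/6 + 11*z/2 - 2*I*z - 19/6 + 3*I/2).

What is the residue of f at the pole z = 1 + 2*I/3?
(-126/425 + 108*I/425)*exp(1 + 2*I/3)*sin(1 + 2*I/3)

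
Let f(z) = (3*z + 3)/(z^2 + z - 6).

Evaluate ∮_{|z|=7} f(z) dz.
By the residue theorem, ∮_C f(z) dz = 2πi · (sum of the residues of f at the poles inside |z| = 7).

The denominator factors as (z + 3)*(z - 2), so the singularities of f are simple poles at z = -3, z = 2.
  |-3|² = 9 < 49 = 7², so this pole is inside the contour.
  |2|² = 4 < 49 = 7², so this pole is inside the contour.

With P(z) = 3*z + 3 and Q(z) = z^2 + z - 6, each pole is simple, so Res(f, z₀) = P(z₀)/Q'(z₀) with Q'(z) = 2*z + 1.
  Res(f, -3) = P(-3)/Q'(-3) = (-6)/(-5) = 6/5
  Res(f, 2) = P(2)/Q'(2) = (9)/(5) = 9/5

Sum of residues inside C: 3
∮_C f(z) dz = 2πi · (3) = 6*I*pi

Final answer: 6*I*pi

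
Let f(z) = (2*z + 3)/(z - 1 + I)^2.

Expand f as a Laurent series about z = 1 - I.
(5 - 2*I)/(z - 1 + I)^2 + 2/(z - 1 + I)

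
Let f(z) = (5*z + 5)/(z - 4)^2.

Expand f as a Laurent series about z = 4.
Put w = z - (4), i.e. z = w + 4. The denominator is w^2, so it suffices to rewrite the numerator in powers of w.

P(z) = 5*z + 5
P(w + 4) = 25 + 5*w

Dividing each term by w^2:
  f = 25/w^2 + 5/w

Substituting back w = z - 4:
  f(z) = 25/(z - 4)^2 + 5/(z - 4)

The series is finite because the numerator is a polynomial; the negative powers form the principal part, and the coefficient of 1/(z - 4) gives Res(f, 4) = 5.

Final answer: 25/(z - 4)^2 + 5/(z - 4)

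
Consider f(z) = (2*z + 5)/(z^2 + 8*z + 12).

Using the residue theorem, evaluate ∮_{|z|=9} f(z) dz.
4*I*pi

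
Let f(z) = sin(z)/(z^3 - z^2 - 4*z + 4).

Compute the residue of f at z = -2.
Write f(z) = P(z)/Q(z) with P(z) = sin(z) and Q(z) = z^3 - z^2 - 4*z + 4.
The denominator factors as Q(z) = (z - 2)*(z - 1)*(z + 2), so z = -2 is a simple zero of Q and P is analytic there; z = -2 is therefore a simple pole and
  Res(f, z₀) = P(z₀)/Q'(z₀).

Q'(z) = 3*z^2 - 2*z - 4, so Q'(-2) = 12.
P(-2) = -sin(2).

Res(f, -2) = (-sin(2))/(12) = -sin(2)/12

Final answer: -sin(2)/12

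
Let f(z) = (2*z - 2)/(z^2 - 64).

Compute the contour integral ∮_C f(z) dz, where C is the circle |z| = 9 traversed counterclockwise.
By the residue theorem, ∮_C f(z) dz = 2πi · (sum of the residues of f at the poles inside |z| = 9).

The denominator factors as (z + 8)*(z - 8), so the singularities of f are simple poles at z = -8, z = 8.
  |-8|² = 64 < 81 = 9², so this pole is inside the contour.
  |8|² = 64 < 81 = 9², so this pole is inside the contour.

With P(z) = 2*z - 2 and Q(z) = z^2 - 64, each pole is simple, so Res(f, z₀) = P(z₀)/Q'(z₀) with Q'(z) = 2*z.
  Res(f, -8) = P(-8)/Q'(-8) = (-18)/(-16) = 9/8
  Res(f, 8) = P(8)/Q'(8) = (14)/(16) = 7/8

Sum of residues inside C: 2
∮_C f(z) dz = 2πi · (2) = 4*I*pi

Final answer: 4*I*pi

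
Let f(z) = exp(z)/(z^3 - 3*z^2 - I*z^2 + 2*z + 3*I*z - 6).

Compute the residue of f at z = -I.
(-1/30 - I/10)*exp(-I)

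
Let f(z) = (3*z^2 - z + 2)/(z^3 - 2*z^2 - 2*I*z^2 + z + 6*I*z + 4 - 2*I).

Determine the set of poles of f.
The singularities of f are the zeros of the denominator. Factoring,
  z^3 - 2*z^2 - 2*I*z^2 + z + 6*I*z + 4 - 2*I = (z - I)*(z - 2 + I)*(z - 2*I)
so the candidates are z = I, z = 2 - I, z = 2*I.

Check the numerator P(z) = 3*z^2 - z + 2 at each one:
  P(I) = -1 - I ≠ 0, so z = I is a (simple) pole.
  P(2 - I) = 9 - 11*I ≠ 0, so z = 2 - I is a (simple) pole.
  P(2*I) = -10 - 2*I ≠ 0, so z = 2*I is a (simple) pole.

Poles of f: {I, 2*I, 2 - I}

Final answer: {I, 2*I, 2 - I}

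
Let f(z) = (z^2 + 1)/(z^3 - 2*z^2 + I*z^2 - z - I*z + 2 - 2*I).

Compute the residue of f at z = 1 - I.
-1/10 + 7*I/10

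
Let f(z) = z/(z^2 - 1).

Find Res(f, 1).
Write f(z) = P(z)/Q(z) with P(z) = z and Q(z) = z^2 - 1.
The denominator factors as Q(z) = (z + 1)*(z - 1), so z = 1 is a simple zero of Q and P is analytic there; z = 1 is therefore a simple pole and
  Res(f, z₀) = P(z₀)/Q'(z₀).

Q'(z) = 2*z, so Q'(1) = 2.
P(1) = 1.

Res(f, 1) = (1)/(2) = 1/2

Final answer: 1/2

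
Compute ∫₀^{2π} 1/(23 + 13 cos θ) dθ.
Let J = ∫₀^{2π} dθ/(23 + 13 cos θ).
Put z = e^{iθ}: then cos θ = (z + 1/z)/2, dθ = dz/(iz), and z runs once counterclockwise around |z| = 1:
  J = ∮_{|z|=1} 1/(23 + 13*(z + 1/z)/2) · dz/(iz) = (2/i) ∮_{|z|=1} dz/(13*z^2 + 46*z + 13).
The roots of 13*z^2 + 46*z + 13 are z = (-23 ± sqrt(23^2 - 13^2))/13, with sqrt(360) = 6*sqrt(10); their product is 1, so only z₊ = -23/13 + 6*sqrt(10)/13 lies inside the unit circle (z₋ = -23/13 - 6*sqrt(10)/13 lies outside).
z₊ is a simple zero of q(z) = 13*z^2 + 46*z + 13, so Res(1/q, z₊) = 1/q'(z₊) with q'(z) = 26*z + 46; and q'(z₊) = 13*(z₊ - z₋) = 12*sqrt(10).
Therefore J = (2/i) · 2πi · 1/(12*sqrt(10)) = 2*pi/(6*sqrt(10)) = sqrt(10)*pi/30

Final answer: sqrt(10)*pi/30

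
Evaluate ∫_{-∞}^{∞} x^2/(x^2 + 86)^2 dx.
sqrt(86)*pi/172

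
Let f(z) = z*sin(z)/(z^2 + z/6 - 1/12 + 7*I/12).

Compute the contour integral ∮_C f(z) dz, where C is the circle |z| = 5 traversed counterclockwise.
pi*(6/85 - 92*I/85)*sin(2/3 - I/2) + pi*(6/85 + 78*I/85)*sin(1/2 - I/2)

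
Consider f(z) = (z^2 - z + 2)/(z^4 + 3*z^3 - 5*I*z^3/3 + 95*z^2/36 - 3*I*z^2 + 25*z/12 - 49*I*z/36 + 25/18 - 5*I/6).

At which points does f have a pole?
{-3/2 + I/3, -1 + I, -1/2 + I, -2*I/3}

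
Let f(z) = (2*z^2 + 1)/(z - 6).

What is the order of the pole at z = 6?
1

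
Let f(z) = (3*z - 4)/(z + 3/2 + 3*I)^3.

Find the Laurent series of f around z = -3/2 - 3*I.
(-17/2 - 9*I)/(z + 3/2 + 3*I)^3 + 3/(z + 3/2 + 3*I)^2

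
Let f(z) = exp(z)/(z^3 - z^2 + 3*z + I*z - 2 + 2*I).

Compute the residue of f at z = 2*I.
Write f(z) = P(z)/Q(z) with P(z) = exp(z) and Q(z) = z^3 - z^2 + 3*z + I*z - 2 + 2*I.
The denominator factors as Q(z) = (z - 2*I)*(z + I)*(z - 1 + I), so z = 2*I is a simple zero of Q and P is analytic there; z = 2*I is therefore a simple pole and
  Res(f, z₀) = P(z₀)/Q'(z₀).

Q'(z) = 3*z^2 - 2*z + 3 + I, so Q'(2*I) = -9 - 3*I.
P(2*I) = exp(2*I).

Res(f, 2*I) = (exp(2*I))/(-9 - 3*I) = (-1/10 + I/30)*exp(2*I)

Final answer: (-1/10 + I/30)*exp(2*I)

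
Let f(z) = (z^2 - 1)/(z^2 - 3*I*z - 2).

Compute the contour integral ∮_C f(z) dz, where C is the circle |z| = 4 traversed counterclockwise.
By the residue theorem, ∮_C f(z) dz = 2πi · (sum of the residues of f at the poles inside |z| = 4).

The denominator factors as (z - I)*(z - 2*I), so the singularities of f are simple poles at z = I, z = 2*I.
  |I|² = 1 < 16 = 4², so this pole is inside the contour.
  |2*I|² = 4 < 16 = 4², so this pole is inside the contour.

With P(z) = z^2 - 1 and Q(z) = z^2 - 3*I*z - 2, each pole is simple, so Res(f, z₀) = P(z₀)/Q'(z₀) with Q'(z) = 2*z - 3*I.
  Res(f, I) = P(I)/Q'(I) = (-2)/(-I) = -2*I
  Res(f, 2*I) = P(2*I)/Q'(2*I) = (-5)/(I) = 5*I

Sum of residues inside C: 3*I
∮_C f(z) dz = 2πi · (3*I) = -6*pi

Final answer: -6*pi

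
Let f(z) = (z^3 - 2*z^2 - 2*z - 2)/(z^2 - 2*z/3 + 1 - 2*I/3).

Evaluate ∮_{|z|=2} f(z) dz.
By the residue theorem, ∮_C f(z) dz = 2πi · (sum of the residues of f at the poles inside |z| = 2).

The denominator factors as (z + I)*(z - 2/3 - I), so the singularities of f are simple poles at z = -I, z = 2/3 + I.
  |-I|² = 1 < 4 = 2², so this pole is inside the contour.
  |2/3 + I|² = 13/9 < 4 = 2², so this pole is inside the contour.

With P(z) = z^3 - 2*z^2 - 2*z - 2 and Q(z) = z^2 - 2*z/3 + 1 - 2*I/3, each pole is simple, so Res(f, z₀) = P(z₀)/Q'(z₀) with Q'(z) = 2*z - 2/3.
  Res(f, -I) = P(-I)/Q'(-I) = (3*I)/(-2/3 - 2*I) = -27/20 - 9*I/20
  Res(f, 2/3 + I) = P(2/3 + I)/Q'(2/3 + I) = (-106/27 - 13*I/3)/(2/3 + 2*I) = -457/180 + 67*I/60

Sum of residues inside C: -35/9 + 2*I/3
∮_C f(z) dz = 2πi · (-35/9 + 2*I/3) = pi*(-4/3 - 70*I/9)

Final answer: pi*(-4/3 - 70*I/9)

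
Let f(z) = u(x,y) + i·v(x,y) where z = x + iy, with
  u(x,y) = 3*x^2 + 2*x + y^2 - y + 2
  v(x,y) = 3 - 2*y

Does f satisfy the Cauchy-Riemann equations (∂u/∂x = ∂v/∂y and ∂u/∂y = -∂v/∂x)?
∂u/∂x = 6*x + 2
∂v/∂y = -2
∂u/∂y = 2*y - 1
∂v/∂x = 0
∂u/∂x ≠ ∂v/∂y and ∂u/∂y ≠ -∂v/∂x; the Cauchy-Riemann equations are not satisfied, so f is not analytic.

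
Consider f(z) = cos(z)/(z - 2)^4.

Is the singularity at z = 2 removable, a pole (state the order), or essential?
Write f(z) = g(z)/(z - 2)^4 with g(z) = cos(z).
g is entire and g(2) = cos(2) ≠ 0, so no factor of (z - 2) cancels: the Laurent expansion of f about z = 2 starts at the power -4, i.e. lim_{z→z₀} (z - z₀)^4 f(z) = cos(2) is finite and nonzero.
So z = 2 is a pole of order 4.

Final answer: pole of order 4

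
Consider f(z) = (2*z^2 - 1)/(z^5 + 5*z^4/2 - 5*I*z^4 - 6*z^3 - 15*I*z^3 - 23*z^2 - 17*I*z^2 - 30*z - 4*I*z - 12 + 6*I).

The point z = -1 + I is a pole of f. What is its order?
3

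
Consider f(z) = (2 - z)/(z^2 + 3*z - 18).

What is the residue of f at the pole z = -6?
Write f(z) = P(z)/Q(z) with P(z) = 2 - z and Q(z) = z^2 + 3*z - 18.
The denominator factors as Q(z) = (z - 3)*(z + 6), so z = -6 is a simple zero of Q and P is analytic there; z = -6 is therefore a simple pole and
  Res(f, z₀) = P(z₀)/Q'(z₀).

Q'(z) = 2*z + 3, so Q'(-6) = -9.
P(-6) = 8.

Res(f, -6) = (8)/(-9) = -8/9

Final answer: -8/9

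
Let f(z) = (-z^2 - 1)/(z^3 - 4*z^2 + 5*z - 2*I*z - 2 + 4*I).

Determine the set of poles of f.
{2, 2 + I}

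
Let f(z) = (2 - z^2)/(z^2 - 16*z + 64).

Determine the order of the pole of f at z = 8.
2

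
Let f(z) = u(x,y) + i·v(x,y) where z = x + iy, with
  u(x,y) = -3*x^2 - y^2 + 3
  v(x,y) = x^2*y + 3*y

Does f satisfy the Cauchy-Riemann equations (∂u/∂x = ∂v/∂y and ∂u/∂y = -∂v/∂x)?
∂u/∂x = -6*x
∂v/∂y = x^2 + 3
∂u/∂y = -2*y
∂v/∂x = 2*x*y
∂u/∂x ≠ ∂v/∂y and ∂u/∂y ≠ -∂v/∂x; the Cauchy-Riemann equations are not satisfied, so f is not analytic.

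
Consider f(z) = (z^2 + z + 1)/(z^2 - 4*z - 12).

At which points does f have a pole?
The singularities of f are the zeros of the denominator. Factoring,
  z^2 - 4*z - 12 = (z - 6)*(z + 2)
so the candidates are z = 6, z = -2.

Check the numerator P(z) = z^2 + z + 1 at each one:
  P(6) = 43 ≠ 0, so z = 6 is a (simple) pole.
  P(-2) = 3 ≠ 0, so z = -2 is a (simple) pole.

Poles of f: {-2, 6}

Final answer: {-2, 6}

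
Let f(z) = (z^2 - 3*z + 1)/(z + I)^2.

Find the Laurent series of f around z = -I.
Put w = z - (-I), i.e. z = w - I. The denominator is w^2, so it suffices to rewrite the numerator in powers of w.

P(z) = z^2 - 3*z + 1
P(w - I) = 3*I + (-3 - 2*I)*w + w^2

Dividing each term by w^2:
  f = 3*I/w^2 + (-3 - 2*I)/w + 1

Substituting back w = z + I:
  f(z) = 3*I/(z + I)^2 + (-3 - 2*I)/(z + I) + 1

The series is finite because the numerator is a polynomial; the negative powers form the principal part, and the coefficient of 1/(z + I) gives Res(f, -I) = -3 - 2*I.

Final answer: 3*I/(z + I)^2 + (-3 - 2*I)/(z + I) + 1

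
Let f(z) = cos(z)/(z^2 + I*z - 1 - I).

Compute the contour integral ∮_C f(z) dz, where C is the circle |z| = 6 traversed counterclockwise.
By the residue theorem, ∮_C f(z) dz = 2πi · (sum of the residues of f at the poles inside |z| = 6).

The denominator factors as (z + 1 + I)*(z - 1), so the singularities of f are simple poles at z = -1 - I, z = 1.
  |-1 - I|² = 2 < 36 = 6², so this pole is inside the contour.
  |1|² = 1 < 36 = 6², so this pole is inside the contour.

With P(z) = cos(z) and Q(z) = z^2 + I*z - 1 - I, each pole is simple, so Res(f, z₀) = P(z₀)/Q'(z₀) with Q'(z) = 2*z + I.
  Res(f, -1 - I) = P(-1 - I)/Q'(-1 - I) = (cos(1 + I))/(-2 - I) = (-2/5 + I/5)*cos(1 + I)
  Res(f, 1) = P(1)/Q'(1) = (cos(1))/(2 + I) = (2/5 - I/5)*cos(1)

Sum of residues inside C: (2/5 - I/5)*cos(1) + (-2/5 + I/5)*cos(1 + I)
∮_C f(z) dz = 2πi · ((2/5 - I/5)*cos(1) + (-2/5 + I/5)*cos(1 + I)) = pi*(-2/5 - 4*I/5)*cos(1 + I) + pi*(2/5 + 4*I/5)*cos(1)

Final answer: pi*(-2/5 - 4*I/5)*cos(1 + I) + pi*(2/5 + 4*I/5)*cos(1)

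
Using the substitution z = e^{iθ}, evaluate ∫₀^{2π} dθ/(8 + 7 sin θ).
Call the integral J. The integrand is 2π-periodic and we integrate over a full period, so shifting θ does not change the value (θ → θ + π/2 turns sin θ into cos θ). Hence
  J = ∫₀^{2π} dθ/(8 + 7 cos θ).
Put z = e^{iθ}: then cos θ = (z + 1/z)/2, dθ = dz/(iz), and z runs once counterclockwise around |z| = 1:
  J = ∮_{|z|=1} 1/(8 + 7*(z + 1/z)/2) · dz/(iz) = (2/i) ∮_{|z|=1} dz/(7*z^2 + 16*z + 7).
The roots of 7*z^2 + 16*z + 7 are z = (-8 ± sqrt(8^2 - 7^2))/7, with sqrt(15) = sqrt(15); their product is 1, so only z₊ = -8/7 + sqrt(15)/7 lies inside the unit circle (z₋ = -8/7 - sqrt(15)/7 lies outside).
z₊ is a simple zero of q(z) = 7*z^2 + 16*z + 7, so Res(1/q, z₊) = 1/q'(z₊) with q'(z) = 14*z + 16; and q'(z₊) = 7*(z₊ - z₋) = 2*sqrt(15).
Therefore J = (2/i) · 2πi · 1/(2*sqrt(15)) = 2*pi/(sqrt(15)) = 2*sqrt(15)*pi/15

Final answer: 2*sqrt(15)*pi/15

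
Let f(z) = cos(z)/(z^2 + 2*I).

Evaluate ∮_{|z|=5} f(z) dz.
0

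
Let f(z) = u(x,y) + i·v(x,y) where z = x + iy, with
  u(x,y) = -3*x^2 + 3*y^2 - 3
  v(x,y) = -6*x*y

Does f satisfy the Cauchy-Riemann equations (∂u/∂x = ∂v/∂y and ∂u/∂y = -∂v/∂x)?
∂u/∂x = -6*x
∂v/∂y = -6*x
∂u/∂y = 6*y
∂v/∂x = -6*y
∂u/∂x = ∂v/∂y and ∂u/∂y = -∂v/∂x hold identically; f is analytic.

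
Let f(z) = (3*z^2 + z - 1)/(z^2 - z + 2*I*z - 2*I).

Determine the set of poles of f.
{-2*I, 1}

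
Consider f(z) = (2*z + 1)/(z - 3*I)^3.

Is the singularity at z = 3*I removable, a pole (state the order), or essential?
pole of order 3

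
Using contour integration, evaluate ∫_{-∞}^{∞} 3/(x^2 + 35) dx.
Let f(z) = 3/(z^2 + 35). The denominator has no real zeros and deg Q - deg P = 2 ≥ 2, so the integral of f over the upper semicircle |z| = R tends to 0 as R → ∞. Closing the contour in the upper half-plane,
  ∫_{-∞}^{∞} f(x) dx = 2πi · Σ Res(f, z_k)  over the poles with Im z_k > 0.

Zeros of the denominator: z^2 + 35 = 0 gives z = ±sqrt(35)*I.
Upper half-plane: z = sqrt(35)*I (simple).

Each pole is a simple zero of Q(z) = z^2 + 35, so Res(f, z₀) = P(z₀)/Q'(z₀) with P(z) = 3, Q'(z) = 2*z:
  Res(f, sqrt(35)*I) = (3)/(2*sqrt(35)*I) = -3*sqrt(35)*I/70

∫_{-∞}^{∞} f(x) dx = 2πi · (-3*sqrt(35)*I/70) = 3*sqrt(35)*pi/35

Final answer: 3*sqrt(35)*pi/35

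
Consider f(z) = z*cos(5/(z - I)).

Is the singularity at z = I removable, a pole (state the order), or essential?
Let u = z - I. Then
  cos(5/u) = Σ_{k≥0} (-1)^k (5)^(2k)/((2k)!·u^(2k)) = 1 - 25/(2*u^2) + 625/(24*u^4) + ...
which has infinitely many negative powers of u, so cos(5/(z - I)) has an essential singularity at z = I.
The extra factor z is a nonzero polynomial; if the product had at most a pole at z = I, dividing by that polynomial would leave cos(5/(z - I)) with at most a pole too — contradiction. (Equivalently, the product's Laurent series still has infinitely many negative powers.)
So the singularity is essential.

Final answer: essential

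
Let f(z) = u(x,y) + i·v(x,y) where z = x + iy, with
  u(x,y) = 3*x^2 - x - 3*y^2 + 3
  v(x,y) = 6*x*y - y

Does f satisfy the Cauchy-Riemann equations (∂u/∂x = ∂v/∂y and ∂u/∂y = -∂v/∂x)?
∂u/∂x = 6*x - 1
∂v/∂y = 6*x - 1
∂u/∂y = -6*y
∂v/∂x = 6*y
∂u/∂x = ∂v/∂y and ∂u/∂y = -∂v/∂x hold identically; f is analytic.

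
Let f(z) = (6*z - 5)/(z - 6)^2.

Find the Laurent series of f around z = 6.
Put w = z - (6), i.e. z = w + 6. The denominator is w^2, so it suffices to rewrite the numerator in powers of w.

P(z) = 6*z - 5
P(w + 6) = 31 + 6*w

Dividing each term by w^2:
  f = 31/w^2 + 6/w

Substituting back w = z - 6:
  f(z) = 31/(z - 6)^2 + 6/(z - 6)

The series is finite because the numerator is a polynomial; the negative powers form the principal part, and the coefficient of 1/(z - 6) gives Res(f, 6) = 6.

Final answer: 31/(z - 6)^2 + 6/(z - 6)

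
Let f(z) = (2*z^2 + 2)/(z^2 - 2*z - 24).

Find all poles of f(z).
The singularities of f are the zeros of the denominator. Factoring,
  z^2 - 2*z - 24 = (z - 6)*(z + 4)
so the candidates are z = 6, z = -4.

Check the numerator P(z) = 2*z^2 + 2 at each one:
  P(6) = 74 ≠ 0, so z = 6 is a (simple) pole.
  P(-4) = 34 ≠ 0, so z = -4 is a (simple) pole.

Poles of f: {-4, 6}

Final answer: {-4, 6}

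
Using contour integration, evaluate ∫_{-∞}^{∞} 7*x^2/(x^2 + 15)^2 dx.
Let f(z) = 7*z^2/(z^2 + 15)^2. The denominator has no real zeros and deg Q - deg P = 2 ≥ 2, so the integral of f over the upper semicircle |z| = R tends to 0 as R → ∞. Closing the contour in the upper half-plane,
  ∫_{-∞}^{∞} f(x) dx = 2πi · Σ Res(f, z_k)  over the poles with Im z_k > 0.

Zeros of the denominator: z^2 + 15 = 0 gives z = ±sqrt(15)*I.
Upper half-plane: z = sqrt(15)*I (a pole of order 2).

Write f(z) = g(z)/(z - sqrt(15)*I)^2 with g(z) = 7*z^2/(z + sqrt(15)*I)^2. For a double pole, Res(f, z₀) = g'(z₀):
  g'(z) = 14*sqrt(15)*I*z/(z + sqrt(15)*I)^3
  Res(f, sqrt(15)*I) = g'(sqrt(15)*I) = -7*sqrt(15)*I/60

∫_{-∞}^{∞} f(x) dx = 2πi · (-7*sqrt(15)*I/60) = 7*sqrt(15)*pi/30

Final answer: 7*sqrt(15)*pi/30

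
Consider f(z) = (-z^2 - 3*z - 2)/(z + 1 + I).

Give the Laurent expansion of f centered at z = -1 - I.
(1 + I)/(z + 1 + I) - 1 + 2*I - (z + 1 + I)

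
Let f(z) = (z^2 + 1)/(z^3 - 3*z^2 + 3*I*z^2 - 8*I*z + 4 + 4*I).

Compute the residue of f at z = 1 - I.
1 + I/2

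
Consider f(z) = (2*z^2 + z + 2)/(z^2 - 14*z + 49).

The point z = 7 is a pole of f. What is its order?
Factor the denominator:
  z^2 - 14*z + 49 = (z - 7)^2

The numerator P(z) = 2*z^2 + z + 2 has P(7) = 107 ≠ 0, so no factor of (z - 7) cancels.
Near z = 7 we can therefore write f(z) = g(z)/(z - 7)^2 with g analytic at 7 and g(7) ≠ 0 (g is just the numerator).

Hence z = 7 is a pole of order 2.

Final answer: 2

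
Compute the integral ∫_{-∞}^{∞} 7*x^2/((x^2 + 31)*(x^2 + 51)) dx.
Let f(z) = 7*z^2/((z^2 + 31)*(z^2 + 51)). The denominator has no real zeros and deg Q - deg P = 2 ≥ 2, so the integral of f over the upper semicircle |z| = R tends to 0 as R → ∞. Closing the contour in the upper half-plane,
  ∫_{-∞}^{∞} f(x) dx = 2πi · Σ Res(f, z_k)  over the poles with Im z_k > 0.

Zeros of the denominator: z^2 + 31 = 0 gives z = ±sqrt(31)*I; z^2 + 51 = 0 gives z = ±sqrt(51)*I.
Upper half-plane: z = sqrt(31)*I, z = sqrt(51)*I (simple).

Each pole is a simple zero of Q(z) = z^4 + 82*z^2 + 1581, so Res(f, z₀) = P(z₀)/Q'(z₀) with P(z) = 7*z^2, Q'(z) = 4*z^3 + 164*z:
  Res(f, sqrt(31)*I) = (-217)/(40*sqrt(31)*I) = 7*sqrt(31)*I/40
  Res(f, sqrt(51)*I) = (-357)/(-40*sqrt(51)*I) = -7*sqrt(51)*I/40

Sum of residues: 7*I*(-sqrt(51) + sqrt(31))/40
∫_{-∞}^{∞} f(x) dx = 2πi · (7*I*(-sqrt(51) + sqrt(31))/40) = 7*pi*(-sqrt(31) + sqrt(51))/20

Final answer: 7*pi*(-sqrt(31) + sqrt(51))/20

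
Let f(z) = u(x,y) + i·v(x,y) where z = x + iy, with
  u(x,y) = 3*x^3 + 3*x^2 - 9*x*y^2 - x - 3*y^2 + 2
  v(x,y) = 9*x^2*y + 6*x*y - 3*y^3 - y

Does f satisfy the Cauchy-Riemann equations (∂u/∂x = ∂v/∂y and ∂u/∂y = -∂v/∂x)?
∂u/∂x = 9*x^2 + 6*x - 9*y^2 - 1
∂v/∂y = 9*x^2 + 6*x - 9*y^2 - 1
∂u/∂y = -18*x*y - 6*y
∂v/∂x = 18*x*y + 6*y
∂u/∂x = ∂v/∂y and ∂u/∂y = -∂v/∂x hold identically; f is analytic.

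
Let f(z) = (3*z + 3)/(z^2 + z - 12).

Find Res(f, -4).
Write f(z) = P(z)/Q(z) with P(z) = 3*z + 3 and Q(z) = z^2 + z - 12.
The denominator factors as Q(z) = (z - 3)*(z + 4), so z = -4 is a simple zero of Q and P is analytic there; z = -4 is therefore a simple pole and
  Res(f, z₀) = P(z₀)/Q'(z₀).

Q'(z) = 2*z + 1, so Q'(-4) = -7.
P(-4) = -9.

Res(f, -4) = (-9)/(-7) = 9/7

Final answer: 9/7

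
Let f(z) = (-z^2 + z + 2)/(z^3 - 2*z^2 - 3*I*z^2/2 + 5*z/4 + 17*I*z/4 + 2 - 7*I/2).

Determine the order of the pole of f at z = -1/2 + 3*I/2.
Factor the denominator:
  z^3 - 2*z^2 - 3*I*z^2/2 + 5*z/4 + 17*I*z/4 + 2 - 7*I/2 = (z + 1/2 - 3*I/2)*(z - 1 - I)*(z - 3/2 + I)

The numerator P(z) = -z^2 + z + 2 has P(-1/2 + 3*I/2) = 7/2 + 3*I ≠ 0, so no factor of (z + 1/2 - 3*I/2) cancels.
Near z = -1/2 + 3*I/2 we can therefore write f(z) = g(z)/(z + 1/2 - 3*I/2) with g analytic at -1/2 + 3*I/2 and g(-1/2 + 3*I/2) ≠ 0 (g is the numerator divided by the remaining denominator factors).

Hence z = -1/2 + 3*I/2 is a pole of order 1.

Final answer: 1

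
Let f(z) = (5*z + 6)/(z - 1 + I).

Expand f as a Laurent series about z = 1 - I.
(11 - 5*I)/(z - 1 + I) + 5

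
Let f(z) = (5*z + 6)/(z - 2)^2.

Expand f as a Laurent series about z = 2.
16/(z - 2)^2 + 5/(z - 2)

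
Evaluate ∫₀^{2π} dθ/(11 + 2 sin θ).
2*sqrt(13)*pi/39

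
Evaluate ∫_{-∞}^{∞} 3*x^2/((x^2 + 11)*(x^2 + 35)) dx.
Let f(z) = 3*z^2/((z^2 + 11)*(z^2 + 35)). The denominator has no real zeros and deg Q - deg P = 2 ≥ 2, so the integral of f over the upper semicircle |z| = R tends to 0 as R → ∞. Closing the contour in the upper half-plane,
  ∫_{-∞}^{∞} f(x) dx = 2πi · Σ Res(f, z_k)  over the poles with Im z_k > 0.

Zeros of the denominator: z^2 + 11 = 0 gives z = ±sqrt(11)*I; z^2 + 35 = 0 gives z = ±sqrt(35)*I.
Upper half-plane: z = sqrt(11)*I, z = sqrt(35)*I (simple).

Each pole is a simple zero of Q(z) = z^4 + 46*z^2 + 385, so Res(f, z₀) = P(z₀)/Q'(z₀) with P(z) = 3*z^2, Q'(z) = 4*z^3 + 92*z:
  Res(f, sqrt(11)*I) = (-33)/(48*sqrt(11)*I) = sqrt(11)*I/16
  Res(f, sqrt(35)*I) = (-105)/(-48*sqrt(35)*I) = -sqrt(35)*I/16

Sum of residues: I*(-sqrt(35) + sqrt(11))/16
∫_{-∞}^{∞} f(x) dx = 2πi · (I*(-sqrt(35) + sqrt(11))/16) = pi*(-sqrt(11) + sqrt(35))/8

Final answer: pi*(-sqrt(11) + sqrt(35))/8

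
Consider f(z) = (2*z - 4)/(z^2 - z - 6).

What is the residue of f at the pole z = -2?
Write f(z) = P(z)/Q(z) with P(z) = 2*z - 4 and Q(z) = z^2 - z - 6.
The denominator factors as Q(z) = (z + 2)*(z - 3), so z = -2 is a simple zero of Q and P is analytic there; z = -2 is therefore a simple pole and
  Res(f, z₀) = P(z₀)/Q'(z₀).

Q'(z) = 2*z - 1, so Q'(-2) = -5.
P(-2) = -8.

Res(f, -2) = (-8)/(-5) = 8/5

Final answer: 8/5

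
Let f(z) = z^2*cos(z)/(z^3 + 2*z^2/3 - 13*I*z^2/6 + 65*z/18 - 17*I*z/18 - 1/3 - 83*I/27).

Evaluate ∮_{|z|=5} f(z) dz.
By the residue theorem, ∮_C f(z) dz = 2πi · (sum of the residues of f at the poles inside |z| = 5).

The denominator factors as (z + 1/3 - 3*I)*(z - 2*I/3)*(z + 1/3 + 3*I/2), so the singularities of f are simple poles at z = -1/3 + 3*I, z = 2*I/3, z = -1/3 - 3*I/2.
  |-1/3 + 3*I|² = 82/9 < 25 = 5², so this pole is inside the contour.
  |2*I/3|² = 4/9 < 25 = 5², so this pole is inside the contour.
  |-1/3 - 3*I/2|² = 85/36 < 25 = 5², so this pole is inside the contour.

With P(z) = z^2*cos(z) and Q(z) = z^3 + 2*z^2/3 - 13*I*z^2/6 + 65*z/18 - 17*I*z/18 - 1/3 - 83*I/27, each pole is simple, so Res(f, z₀) = P(z₀)/Q'(z₀) with Q'(z) = 3*z^2 + 4*z/3 - 13*I*z/3 + 65/18 - 17*I/18.
  Res(f, -1/3 + 3*I) = P(-1/3 + 3*I)/Q'(-1/3 + 3*I) = ((-80/9 - 2*I)*cos(1/3 - 3*I))/(-21/2 - 3*I/2) = (578/675 + 46*I/675)*cos(1/3 - 3*I)
  Res(f, 2*I/3) = P(2*I/3)/Q'(2*I/3) = (-4*cosh(2/3)/9)/(31/6 - I/18) = (-372/4325 - 4*I/4325)*cosh(2/3)
  Res(f, -1/3 - 3*I/2) = P(-1/3 - 3*I/2)/Q'(-1/3 - 3*I/2) = ((-77/36 + I)*cos(1/3 + 3*I/2))/(-39/4 + 3*I/2) = (1073/4671 - 314*I/4671)*cos(1/3 + 3*I/2)

Sum of residues inside C: (1073/4671 - 314*I/4671)*cos(1/3 + 3*I/2) + (-372/4325 - 4*I/4325)*cosh(2/3) + (578/675 + 46*I/675)*cos(1/3 - 3*I)
∮_C f(z) dz = 2πi · ((1073/4671 - 314*I/4671)*cos(1/3 + 3*I/2) + (-372/4325 - 4*I/4325)*cosh(2/3) + (578/675 + 46*I/675)*cos(1/3 - 3*I)) = pi*(8/4325 - 744*I/4325)*cosh(2/3) + pi*(628/4671 + 2146*I/4671)*cos(1/3 + 3*I/2) + pi*(-92/675 + 1156*I/675)*cos(1/3 - 3*I)

Final answer: pi*(8/4325 - 744*I/4325)*cosh(2/3) + pi*(628/4671 + 2146*I/4671)*cos(1/3 + 3*I/2) + pi*(-92/675 + 1156*I/675)*cos(1/3 - 3*I)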